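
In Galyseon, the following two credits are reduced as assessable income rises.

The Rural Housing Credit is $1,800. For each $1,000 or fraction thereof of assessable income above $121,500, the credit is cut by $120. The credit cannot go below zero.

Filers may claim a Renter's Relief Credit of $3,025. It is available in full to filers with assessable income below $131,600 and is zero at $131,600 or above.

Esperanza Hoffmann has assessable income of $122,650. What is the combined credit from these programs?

$4,585

Rural Housing Credit: income exceeds $121,500 by $1,150, which is 2 full-or-partial $1,000 increments; reduction = 2 × $120 = $240, leaving $1,560.
Renter's Relief Credit: $122,650 is below the $131,600 cutoff, so the full $3,025 applies.
Total: $1,560 + $3,025 = $4,585.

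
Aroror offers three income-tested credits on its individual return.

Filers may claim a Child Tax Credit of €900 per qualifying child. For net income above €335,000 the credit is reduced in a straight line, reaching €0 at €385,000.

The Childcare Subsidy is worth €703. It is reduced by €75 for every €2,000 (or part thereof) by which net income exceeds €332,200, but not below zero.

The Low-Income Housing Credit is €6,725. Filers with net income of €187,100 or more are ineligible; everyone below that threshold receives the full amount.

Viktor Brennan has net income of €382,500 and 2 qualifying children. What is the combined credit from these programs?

Child Tax Credit: base = 2 × €900 = €1,800. €382,500 is €47,500 into a €50,000 phase-out range, leaving 2,500/50,000 of the credit: €1,800 × 2,500/50,000 = €90.
Childcare Subsidy: income exceeds €332,200 by €50,300 → 26 increments × €75 = €1,950 ≥ base, so the credit is €0.
Low-Income Housing Credit: €382,500 meets or exceeds the €187,100 cutoff, so the credit is €0.
Total: €90 + €0 + €0 = €90.

€90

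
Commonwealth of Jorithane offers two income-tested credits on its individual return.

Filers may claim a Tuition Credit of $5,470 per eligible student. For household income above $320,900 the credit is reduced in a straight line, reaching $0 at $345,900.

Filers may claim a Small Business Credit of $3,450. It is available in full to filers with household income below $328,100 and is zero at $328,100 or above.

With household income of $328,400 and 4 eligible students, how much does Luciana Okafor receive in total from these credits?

$15,316

Tuition Credit: base = 4 × $5,470 = $21,880. $328,400 is $7,500 into a $25,000 phase-out range, leaving 17,500/25,000 of the credit: $21,880 × 17,500/25,000 = $15,316.
Small Business Credit: $328,400 meets or exceeds the $328,100 cutoff, so the credit is $0.
Total: $15,316 + $0 = $15,316.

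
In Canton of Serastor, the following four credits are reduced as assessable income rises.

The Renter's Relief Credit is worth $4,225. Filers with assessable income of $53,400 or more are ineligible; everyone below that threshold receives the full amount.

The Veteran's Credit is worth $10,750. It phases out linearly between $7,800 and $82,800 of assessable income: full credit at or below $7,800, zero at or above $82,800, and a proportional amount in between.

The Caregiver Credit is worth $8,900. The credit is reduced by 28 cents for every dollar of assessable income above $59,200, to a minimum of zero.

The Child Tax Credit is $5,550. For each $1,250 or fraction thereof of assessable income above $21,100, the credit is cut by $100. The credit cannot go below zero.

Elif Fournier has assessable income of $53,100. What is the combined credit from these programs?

$20,332

Renter's Relief Credit: $53,100 is below the $53,400 cutoff, so the full $4,225 applies.
Veteran's Credit: $53,100 is $45,300 into a $75,000 phase-out range, leaving 29,700/75,000 of the credit: $10,750 × 29,700/75,000 = $4,257.
Caregiver Credit: $53,100 is at or below the $59,200 threshold, so the full $8,900 applies.
Child Tax Credit: income exceeds $21,100 by $32,000, which is 26 full-or-partial $1,250 increments; reduction = 26 × $100 = $2,600, leaving $2,950.
Total: $4,225 + $4,257 + $8,900 + $2,950 = $20,332.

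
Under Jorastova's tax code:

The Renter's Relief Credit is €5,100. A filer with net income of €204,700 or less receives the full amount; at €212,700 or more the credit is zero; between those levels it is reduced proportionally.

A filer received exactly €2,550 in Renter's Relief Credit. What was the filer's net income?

€208,700

€2,550 is 2,550/5,100 of the full €5,100, so 2,550/5,100 of the €8,000 range has been used: income = €204,700 + €8,000 × 2,550/5,100 = €208,700.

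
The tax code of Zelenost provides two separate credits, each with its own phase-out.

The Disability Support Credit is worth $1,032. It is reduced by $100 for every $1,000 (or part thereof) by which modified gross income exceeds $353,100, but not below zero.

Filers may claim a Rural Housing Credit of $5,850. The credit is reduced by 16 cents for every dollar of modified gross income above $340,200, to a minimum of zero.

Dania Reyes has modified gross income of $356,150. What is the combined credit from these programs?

$3,930

Disability Support Credit: income exceeds $353,100 by $3,050, which is 4 full-or-partial $1,000 increments; reduction = 4 × $100 = $400, leaving $632.
Rural Housing Credit: 16% of the $15,950 excess over $340,200 is $2,552; credit = $5,850 − $2,552 = $3,298.
Total: $632 + $3,298 = $3,930.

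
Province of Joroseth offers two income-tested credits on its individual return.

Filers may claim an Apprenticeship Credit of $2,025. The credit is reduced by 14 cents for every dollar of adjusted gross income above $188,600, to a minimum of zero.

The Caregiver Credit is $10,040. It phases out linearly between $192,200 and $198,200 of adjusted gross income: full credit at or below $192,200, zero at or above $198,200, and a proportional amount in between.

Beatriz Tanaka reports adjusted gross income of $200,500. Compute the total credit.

Apprenticeship Credit: 14% of the $11,900 excess over $188,600 is $1,666; credit = $2,025 − $1,666 = $359.
Caregiver Credit: $200,500 is at or above $198,200, so the credit is $0.
Total: $359 + $0 = $359.

$359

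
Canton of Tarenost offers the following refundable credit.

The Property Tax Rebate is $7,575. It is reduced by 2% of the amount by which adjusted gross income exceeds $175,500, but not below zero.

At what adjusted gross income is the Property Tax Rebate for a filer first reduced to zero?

$554,250

The credit falls by 2% of each dollar above $175,500, so it reaches zero when the excess is $7,575 / 2% = $378,750: income = $175,500 + $378,750 = $554,250.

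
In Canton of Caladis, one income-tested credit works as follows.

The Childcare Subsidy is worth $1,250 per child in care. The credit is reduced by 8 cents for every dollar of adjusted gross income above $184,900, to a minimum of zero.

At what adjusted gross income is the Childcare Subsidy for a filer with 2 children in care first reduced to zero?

$216,150

Full credit = 2 × $1,250 = $2,500.
The credit falls by 8% of each dollar above $184,900, so it reaches zero when the excess is $2,500 / 8% = $31,250: income = $184,900 + $31,250 = $216,150.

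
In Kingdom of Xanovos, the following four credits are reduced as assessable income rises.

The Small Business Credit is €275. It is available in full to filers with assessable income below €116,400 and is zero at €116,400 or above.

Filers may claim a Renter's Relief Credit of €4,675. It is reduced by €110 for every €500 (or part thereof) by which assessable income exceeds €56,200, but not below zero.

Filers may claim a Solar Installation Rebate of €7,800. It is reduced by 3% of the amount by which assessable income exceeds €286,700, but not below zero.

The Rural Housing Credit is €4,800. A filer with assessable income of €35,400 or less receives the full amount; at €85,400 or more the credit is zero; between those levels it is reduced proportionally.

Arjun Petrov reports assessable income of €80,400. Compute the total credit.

Small Business Credit: €80,400 is below the €116,400 cutoff, so the full €275 applies.
Renter's Relief Credit: income exceeds €56,200 by €24,200 → 49 increments × €110 = €5,390 ≥ base, so the credit is €0.
Solar Installation Rebate: €80,400 is at or below the €286,700 threshold, so the full €7,800 applies.
Rural Housing Credit: €80,400 is €45,000 into a €50,000 phase-out range, leaving 5,000/50,000 of the credit: €4,800 × 5,000/50,000 = €480.
Total: €275 + €0 + €7,800 + €480 = €8,555.

€8,555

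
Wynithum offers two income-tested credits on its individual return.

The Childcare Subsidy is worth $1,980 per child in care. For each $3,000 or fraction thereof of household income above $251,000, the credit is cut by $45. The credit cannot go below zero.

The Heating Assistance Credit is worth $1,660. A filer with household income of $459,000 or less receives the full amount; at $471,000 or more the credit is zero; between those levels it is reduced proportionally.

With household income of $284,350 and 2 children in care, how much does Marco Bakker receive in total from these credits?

Childcare Subsidy: base = 2 × $1,980 = $3,960. income exceeds $251,000 by $33,350, which is 12 full-or-partial $3,000 increments; reduction = 12 × $45 = $540, leaving $3,420.
Heating Assistance Credit: $284,350 is at or below the $459,000 threshold, so the full $1,660 applies.
Total: $3,420 + $1,660 = $5,080.

$5,080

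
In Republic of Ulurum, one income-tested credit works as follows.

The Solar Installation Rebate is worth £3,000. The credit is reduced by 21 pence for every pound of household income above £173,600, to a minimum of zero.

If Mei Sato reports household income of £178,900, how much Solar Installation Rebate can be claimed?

£1,887

Solar Installation Rebate: 21% of the £5,300 excess over £173,600 is £1,113; credit = £3,000 − £1,113 = £1,887.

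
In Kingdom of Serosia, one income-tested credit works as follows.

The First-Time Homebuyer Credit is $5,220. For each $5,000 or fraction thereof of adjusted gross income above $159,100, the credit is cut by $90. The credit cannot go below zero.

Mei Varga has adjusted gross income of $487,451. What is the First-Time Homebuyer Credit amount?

First-Time Homebuyer Credit: income exceeds $159,100 by $328,351 → 66 increments × $90 = $5,940 ≥ base, so the credit is $0.

$0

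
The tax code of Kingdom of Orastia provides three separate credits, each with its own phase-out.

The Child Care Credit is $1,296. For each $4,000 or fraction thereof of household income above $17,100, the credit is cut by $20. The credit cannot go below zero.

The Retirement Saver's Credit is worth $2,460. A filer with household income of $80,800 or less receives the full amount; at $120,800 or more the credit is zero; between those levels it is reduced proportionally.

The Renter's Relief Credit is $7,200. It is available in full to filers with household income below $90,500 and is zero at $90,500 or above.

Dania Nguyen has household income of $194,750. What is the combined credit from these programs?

$396

Child Care Credit: income exceeds $17,100 by $177,650, which is 45 full-or-partial $4,000 increments; reduction = 45 × $20 = $900, leaving $396.
Retirement Saver's Credit: $194,750 is at or above $120,800, so the credit is $0.
Renter's Relief Credit: $194,750 meets or exceeds the $90,500 cutoff, so the credit is $0.
Total: $396 + $0 + $0 = $396.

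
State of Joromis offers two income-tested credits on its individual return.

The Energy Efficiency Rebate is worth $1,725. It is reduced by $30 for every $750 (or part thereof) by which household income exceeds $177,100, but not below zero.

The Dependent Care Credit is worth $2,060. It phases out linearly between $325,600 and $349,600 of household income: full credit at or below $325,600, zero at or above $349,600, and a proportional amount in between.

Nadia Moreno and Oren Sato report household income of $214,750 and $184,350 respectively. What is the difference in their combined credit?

Nadia ($214,750): Energy Efficiency Rebate: income exceeds $177,100 by $37,650, which is 51 full-or-partial $750 increments; reduction = 51 × $30 = $1,530, leaving $195. Dependent Care Credit: $214,750 is at or below the $325,600 threshold, so the full $2,060 applies. total $195 + $2,060 = $2,255
Oren ($184,350): Energy Efficiency Rebate: income exceeds $177,100 by $7,250, which is 10 full-or-partial $750 increments; reduction = 10 × $30 = $300, leaving $1,425. Dependent Care Credit: $184,350 is at or below the $325,600 threshold, so the full $2,060 applies. total $1,425 + $2,060 = $3,485
Difference: |$2,255 − $3,485| = $1,230.

$1,230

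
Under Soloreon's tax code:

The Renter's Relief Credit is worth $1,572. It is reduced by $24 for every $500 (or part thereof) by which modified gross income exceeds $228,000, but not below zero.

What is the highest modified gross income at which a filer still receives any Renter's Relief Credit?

$260,500

After 65 increments the reduction is 65 × $24 = $1,560, leaving $12; one more increment wipes it out. Increment 65 ends at excess 65 × $500 = $32,500, so the highest qualifying income is $228,000 + $32,500 = $260,500.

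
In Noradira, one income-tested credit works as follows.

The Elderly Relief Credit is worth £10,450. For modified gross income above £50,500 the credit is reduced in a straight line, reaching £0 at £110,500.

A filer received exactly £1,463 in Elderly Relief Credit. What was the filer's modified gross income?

£1,463 is 1,463/10,450 of the full £10,450, so 8,987/10,450 of the £60,000 range has been used: income = £50,500 + £60,000 × 8,987/10,450 = £102,100.

£102,100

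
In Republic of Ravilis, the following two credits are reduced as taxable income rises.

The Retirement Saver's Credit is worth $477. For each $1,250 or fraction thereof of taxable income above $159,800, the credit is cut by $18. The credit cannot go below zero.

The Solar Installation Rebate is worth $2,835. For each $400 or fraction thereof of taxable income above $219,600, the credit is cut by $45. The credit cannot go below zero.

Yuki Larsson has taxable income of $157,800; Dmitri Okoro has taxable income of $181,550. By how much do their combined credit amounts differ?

$324

Yuki ($157,800): Retirement Saver's Credit: $157,800 is at or below the $159,800 threshold, so the full $477 applies. Solar Installation Rebate: $157,800 is at or below the $219,600 threshold, so the full $2,835 applies. total $477 + $2,835 = $3,312
Dmitri ($181,550): Retirement Saver's Credit: income exceeds $159,800 by $21,750, which is 18 full-or-partial $1,250 increments; reduction = 18 × $18 = $324, leaving $153. Solar Installation Rebate: $181,550 is at or below the $219,600 threshold, so the full $2,835 applies. total $153 + $2,835 = $2,988
Difference: |$3,312 − $2,988| = $324.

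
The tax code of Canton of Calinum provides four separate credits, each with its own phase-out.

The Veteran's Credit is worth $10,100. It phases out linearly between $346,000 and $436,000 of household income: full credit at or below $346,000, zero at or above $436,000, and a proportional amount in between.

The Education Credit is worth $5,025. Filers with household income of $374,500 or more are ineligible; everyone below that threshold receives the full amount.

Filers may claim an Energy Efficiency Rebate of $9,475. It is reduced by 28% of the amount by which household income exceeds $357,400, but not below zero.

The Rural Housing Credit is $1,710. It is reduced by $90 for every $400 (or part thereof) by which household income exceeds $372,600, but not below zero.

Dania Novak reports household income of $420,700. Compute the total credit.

Veteran's Credit: $420,700 is $74,700 into a $90,000 phase-out range, leaving 15,300/90,000 of the credit: $10,100 × 15,300/90,000 = $1,717.
Education Credit: $420,700 meets or exceeds the $374,500 cutoff, so the credit is $0.
Energy Efficiency Rebate: 28% of the $63,300 excess over $357,400 is $17,724 ≥ base, so the credit is $0.
Rural Housing Credit: income exceeds $372,600 by $48,100 → 121 increments × $90 = $10,890 ≥ base, so the credit is $0.
Total: $1,717 + $0 + $0 + $0 = $1,717.

$1,717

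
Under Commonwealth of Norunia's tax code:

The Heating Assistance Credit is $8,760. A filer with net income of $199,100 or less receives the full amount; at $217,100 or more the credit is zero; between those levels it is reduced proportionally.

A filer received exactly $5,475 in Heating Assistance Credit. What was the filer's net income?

$205,850

$5,475 is 5,475/8,760 of the full $8,760, so 3,285/8,760 of the $18,000 range has been used: income = $199,100 + $18,000 × 3,285/8,760 = $205,850.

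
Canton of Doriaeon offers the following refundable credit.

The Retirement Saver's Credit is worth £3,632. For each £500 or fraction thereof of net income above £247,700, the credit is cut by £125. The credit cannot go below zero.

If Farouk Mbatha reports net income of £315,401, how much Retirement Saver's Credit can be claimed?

£0

Retirement Saver's Credit: income exceeds £247,700 by £67,701 → 136 increments × £125 = £17,000 ≥ base, so the credit is £0.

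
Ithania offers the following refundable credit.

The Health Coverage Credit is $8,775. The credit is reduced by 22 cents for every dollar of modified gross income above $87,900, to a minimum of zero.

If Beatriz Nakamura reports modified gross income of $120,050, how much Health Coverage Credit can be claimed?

Health Coverage Credit: 22% of the $32,150 excess over $87,900 is $7,073; credit = $8,775 − $7,073 = $1,702.

$1,702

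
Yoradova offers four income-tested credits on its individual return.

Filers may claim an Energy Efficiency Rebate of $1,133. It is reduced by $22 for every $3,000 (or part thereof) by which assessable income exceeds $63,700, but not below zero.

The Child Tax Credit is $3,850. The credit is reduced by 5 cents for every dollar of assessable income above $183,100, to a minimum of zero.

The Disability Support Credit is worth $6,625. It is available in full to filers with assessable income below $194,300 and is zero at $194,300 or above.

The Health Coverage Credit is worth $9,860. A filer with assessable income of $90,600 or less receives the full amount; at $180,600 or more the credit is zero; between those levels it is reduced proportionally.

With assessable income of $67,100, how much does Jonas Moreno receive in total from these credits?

$21,424

Energy Efficiency Rebate: income exceeds $63,700 by $3,400, which is 2 full-or-partial $3,000 increments; reduction = 2 × $22 = $44, leaving $1,089.
Child Tax Credit: $67,100 is at or below the $183,100 threshold, so the full $3,850 applies.
Disability Support Credit: $67,100 is below the $194,300 cutoff, so the full $6,625 applies.
Health Coverage Credit: $67,100 is at or below the $90,600 threshold, so the full $9,860 applies.
Total: $1,089 + $3,850 + $6,625 + $9,860 = $21,424.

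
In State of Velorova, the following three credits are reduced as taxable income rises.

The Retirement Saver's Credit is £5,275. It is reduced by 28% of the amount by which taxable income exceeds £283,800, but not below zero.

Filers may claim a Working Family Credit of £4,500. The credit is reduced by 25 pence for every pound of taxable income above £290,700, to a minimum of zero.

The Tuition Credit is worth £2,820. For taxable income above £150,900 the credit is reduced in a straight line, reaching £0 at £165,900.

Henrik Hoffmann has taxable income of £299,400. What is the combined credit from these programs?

£3,232

Retirement Saver's Credit: 28% of the £15,600 excess over £283,800 is £4,368; credit = £5,275 − £4,368 = £907.
Working Family Credit: 25% of the £8,700 excess over £290,700 is £2,175; credit = £4,500 − £2,175 = £2,325.
Tuition Credit: £299,400 is at or above £165,900, so the credit is £0.
Total: £907 + £2,325 + £0 = £3,232.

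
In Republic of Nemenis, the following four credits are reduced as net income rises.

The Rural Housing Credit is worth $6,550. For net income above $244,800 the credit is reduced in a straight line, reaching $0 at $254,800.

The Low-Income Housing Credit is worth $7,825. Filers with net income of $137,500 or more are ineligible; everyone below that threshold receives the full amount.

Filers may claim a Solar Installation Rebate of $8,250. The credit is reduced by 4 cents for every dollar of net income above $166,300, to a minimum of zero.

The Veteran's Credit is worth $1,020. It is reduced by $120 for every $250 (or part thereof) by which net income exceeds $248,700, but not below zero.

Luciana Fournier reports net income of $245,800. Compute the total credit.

$11,985

Rural Housing Credit: $245,800 is $1,000 into a $10,000 phase-out range, leaving 9,000/10,000 of the credit: $6,550 × 9,000/10,000 = $5,895.
Low-Income Housing Credit: $245,800 meets or exceeds the $137,500 cutoff, so the credit is $0.
Solar Installation Rebate: 4% of the $79,500 excess over $166,300 is $3,180; credit = $8,250 − $3,180 = $5,070.
Veteran's Credit: $245,800 is at or below the $248,700 threshold, so the full $1,020 applies.
Total: $5,895 + $0 + $5,070 + $1,020 = $11,985.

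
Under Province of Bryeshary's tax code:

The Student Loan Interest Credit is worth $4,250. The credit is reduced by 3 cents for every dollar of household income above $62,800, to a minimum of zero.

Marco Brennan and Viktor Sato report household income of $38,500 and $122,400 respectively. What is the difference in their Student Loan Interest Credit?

$1,788

Marco ($38,500): Student Loan Interest Credit: $38,500 is at or below the $62,800 threshold, so the full $4,250 applies.
Viktor ($122,400): Student Loan Interest Credit: 3% of the $59,600 excess over $62,800 is $1,788; credit = $4,250 − $1,788 = $2,462.
Difference: |$4,250 − $2,462| = $1,788.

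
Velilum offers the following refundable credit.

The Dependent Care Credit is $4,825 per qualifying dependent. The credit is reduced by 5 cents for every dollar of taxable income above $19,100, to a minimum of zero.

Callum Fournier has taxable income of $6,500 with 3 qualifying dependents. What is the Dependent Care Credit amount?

$14,475

Dependent Care Credit: base = 3 × $4,825 = $14,475. $6,500 is at or below the $19,100 threshold, so the full $14,475 applies.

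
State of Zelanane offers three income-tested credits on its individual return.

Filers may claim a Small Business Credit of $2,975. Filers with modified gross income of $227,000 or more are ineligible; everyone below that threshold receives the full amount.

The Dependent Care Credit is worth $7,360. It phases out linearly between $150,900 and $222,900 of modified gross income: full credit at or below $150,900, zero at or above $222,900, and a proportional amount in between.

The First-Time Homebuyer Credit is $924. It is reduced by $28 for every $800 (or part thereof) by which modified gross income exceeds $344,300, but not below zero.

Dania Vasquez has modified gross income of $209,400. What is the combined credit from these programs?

$5,279

Small Business Credit: $209,400 is below the $227,000 cutoff, so the full $2,975 applies.
Dependent Care Credit: $209,400 is $58,500 into a $72,000 phase-out range, leaving 13,500/72,000 of the credit: $7,360 × 13,500/72,000 = $1,380.
First-Time Homebuyer Credit: $209,400 is at or below the $344,300 threshold, so the full $924 applies.
Total: $2,975 + $1,380 + $924 = $5,279.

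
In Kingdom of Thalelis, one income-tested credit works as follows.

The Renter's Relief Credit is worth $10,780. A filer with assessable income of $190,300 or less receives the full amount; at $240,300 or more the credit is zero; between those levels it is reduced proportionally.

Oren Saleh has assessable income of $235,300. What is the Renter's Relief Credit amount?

$1,078

Renter's Relief Credit: $235,300 is $45,000 into a $50,000 phase-out range, leaving 5,000/50,000 of the credit: $10,780 × 5,000/50,000 = $1,078.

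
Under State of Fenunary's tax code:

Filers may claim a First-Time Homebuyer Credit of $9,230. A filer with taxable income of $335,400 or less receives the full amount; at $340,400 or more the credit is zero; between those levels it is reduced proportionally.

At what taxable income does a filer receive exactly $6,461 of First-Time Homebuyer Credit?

$336,900

$6,461 is 6,461/9,230 of the full $9,230, so 2,769/9,230 of the $5,000 range has been used: income = $335,400 + $5,000 × 2,769/9,230 = $336,900.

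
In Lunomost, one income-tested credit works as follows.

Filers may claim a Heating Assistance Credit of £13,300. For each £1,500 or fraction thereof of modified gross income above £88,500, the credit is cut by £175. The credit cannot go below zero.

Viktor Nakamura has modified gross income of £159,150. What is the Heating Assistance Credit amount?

£4,900

Heating Assistance Credit: income exceeds £88,500 by £70,650, which is 48 full-or-partial £1,500 increments; reduction = 48 × £175 = £8,400, leaving £4,900.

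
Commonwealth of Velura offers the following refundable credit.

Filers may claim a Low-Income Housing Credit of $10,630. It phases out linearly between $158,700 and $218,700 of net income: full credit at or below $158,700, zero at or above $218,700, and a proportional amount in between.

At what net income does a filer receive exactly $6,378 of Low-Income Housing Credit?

$6,378 is 6,378/10,630 of the full $10,630, so 4,252/10,630 of the $60,000 range has been used: income = $158,700 + $60,000 × 4,252/10,630 = $182,700.

$182,700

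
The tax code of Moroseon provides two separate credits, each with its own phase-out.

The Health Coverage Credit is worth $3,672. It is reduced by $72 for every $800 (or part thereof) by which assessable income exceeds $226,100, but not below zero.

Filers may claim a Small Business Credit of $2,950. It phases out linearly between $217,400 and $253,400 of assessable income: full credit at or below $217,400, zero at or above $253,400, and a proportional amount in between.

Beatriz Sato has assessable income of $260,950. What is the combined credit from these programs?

$504

Health Coverage Credit: income exceeds $226,100 by $34,850, which is 44 full-or-partial $800 increments; reduction = 44 × $72 = $3,168, leaving $504.
Small Business Credit: $260,950 is at or above $253,400, so the credit is $0.
Total: $504 + $0 = $504.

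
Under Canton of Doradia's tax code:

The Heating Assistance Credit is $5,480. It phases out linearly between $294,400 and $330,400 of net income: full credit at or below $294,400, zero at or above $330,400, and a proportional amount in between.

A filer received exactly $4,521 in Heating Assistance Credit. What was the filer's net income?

$300,700

$4,521 is 4,521/5,480 of the full $5,480, so 959/5,480 of the $36,000 range has been used: income = $294,400 + $36,000 × 959/5,480 = $300,700.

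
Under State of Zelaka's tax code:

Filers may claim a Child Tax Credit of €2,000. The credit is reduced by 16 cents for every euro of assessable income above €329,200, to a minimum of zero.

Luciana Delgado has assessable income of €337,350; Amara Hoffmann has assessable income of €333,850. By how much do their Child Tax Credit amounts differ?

€560

Luciana (€337,350): Child Tax Credit: 16% of the €8,150 excess over €329,200 is €1,304; credit = €2,000 − €1,304 = €696.
Amara (€333,850): Child Tax Credit: 16% of the €4,650 excess over €329,200 is €744; credit = €2,000 − €744 = €1,256.
Difference: |€696 − €1,256| = €560.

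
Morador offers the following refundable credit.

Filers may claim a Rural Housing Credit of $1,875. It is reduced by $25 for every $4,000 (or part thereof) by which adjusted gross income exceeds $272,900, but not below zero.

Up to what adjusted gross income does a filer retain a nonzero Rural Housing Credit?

$568,900

After 74 increments the reduction is 74 × $25 = $1,850, leaving $25; one more increment wipes it out. Increment 74 ends at excess 74 × $4,000 = $296,000, so the highest qualifying income is $272,900 + $296,000 = $568,900.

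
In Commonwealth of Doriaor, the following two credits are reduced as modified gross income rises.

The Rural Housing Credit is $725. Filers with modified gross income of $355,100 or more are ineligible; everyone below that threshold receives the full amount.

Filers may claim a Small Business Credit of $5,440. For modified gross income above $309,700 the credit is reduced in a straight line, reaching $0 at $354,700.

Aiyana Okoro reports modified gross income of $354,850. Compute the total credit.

Rural Housing Credit: $354,850 is below the $355,100 cutoff, so the full $725 applies.
Small Business Credit: $354,850 is at or above $354,700, so the credit is $0.
Total: $725 + $0 = $725.

$725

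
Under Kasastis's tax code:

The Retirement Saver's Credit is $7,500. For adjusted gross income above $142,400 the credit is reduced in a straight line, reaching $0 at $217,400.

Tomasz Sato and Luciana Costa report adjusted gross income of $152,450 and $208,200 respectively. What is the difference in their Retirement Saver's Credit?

Tomasz ($152,450): Retirement Saver's Credit: $152,450 is $10,050 into a $75,000 phase-out range, leaving 64,950/75,000 of the credit: $7,500 × 64,950/75,000 = $6,495.
Luciana ($208,200): Retirement Saver's Credit: $208,200 is $65,800 into a $75,000 phase-out range, leaving 9,200/75,000 of the credit: $7,500 × 9,200/75,000 = $920.
Difference: |$6,495 − $920| = $5,575.

$5,575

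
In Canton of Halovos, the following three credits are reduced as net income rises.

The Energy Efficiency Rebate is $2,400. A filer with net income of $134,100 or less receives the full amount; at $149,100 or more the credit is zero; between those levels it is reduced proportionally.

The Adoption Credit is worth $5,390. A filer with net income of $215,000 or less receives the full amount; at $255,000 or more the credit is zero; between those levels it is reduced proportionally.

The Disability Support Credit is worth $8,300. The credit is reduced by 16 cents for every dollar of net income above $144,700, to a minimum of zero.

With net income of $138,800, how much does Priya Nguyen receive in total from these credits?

Energy Efficiency Rebate: $138,800 is $4,700 into a $15,000 phase-out range, leaving 10,300/15,000 of the credit: $2,400 × 10,300/15,000 = $1,648.
Adoption Credit: $138,800 is at or below the $215,000 threshold, so the full $5,390 applies.
Disability Support Credit: $138,800 is at or below the $144,700 threshold, so the full $8,300 applies.
Total: $1,648 + $5,390 + $8,300 = $15,338.

$15,338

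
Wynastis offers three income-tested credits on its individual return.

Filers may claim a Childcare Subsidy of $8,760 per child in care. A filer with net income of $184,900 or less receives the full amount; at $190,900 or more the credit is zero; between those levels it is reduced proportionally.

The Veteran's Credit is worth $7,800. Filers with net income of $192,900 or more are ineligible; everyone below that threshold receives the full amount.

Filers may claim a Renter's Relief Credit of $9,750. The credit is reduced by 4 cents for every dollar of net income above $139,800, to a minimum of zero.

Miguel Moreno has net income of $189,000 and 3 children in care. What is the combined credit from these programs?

$23,904

Childcare Subsidy: base = 3 × $8,760 = $26,280. $189,000 is $4,100 into a $6,000 phase-out range, leaving 1,900/6,000 of the credit: $26,280 × 1,900/6,000 = $8,322.
Veteran's Credit: $189,000 is below the $192,900 cutoff, so the full $7,800 applies.
Renter's Relief Credit: 4% of the $49,200 excess over $139,800 is $1,968; credit = $9,750 − $1,968 = $7,782.
Total: $8,322 + $7,800 + $7,782 = $23,904.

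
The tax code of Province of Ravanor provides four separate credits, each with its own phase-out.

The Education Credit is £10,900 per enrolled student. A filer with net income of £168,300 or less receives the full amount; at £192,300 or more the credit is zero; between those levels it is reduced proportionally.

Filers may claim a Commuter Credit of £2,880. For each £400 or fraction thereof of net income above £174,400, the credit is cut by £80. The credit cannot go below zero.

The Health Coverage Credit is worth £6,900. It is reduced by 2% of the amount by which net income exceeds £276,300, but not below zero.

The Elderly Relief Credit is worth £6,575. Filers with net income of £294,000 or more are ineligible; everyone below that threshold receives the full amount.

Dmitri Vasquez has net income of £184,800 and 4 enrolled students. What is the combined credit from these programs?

Education Credit: base = 4 × £10,900 = £43,600. £184,800 is £16,500 into a £24,000 phase-out range, leaving 7,500/24,000 of the credit: £43,600 × 7,500/24,000 = £13,625.
Commuter Credit: income exceeds £174,400 by £10,400, which is 26 full-or-partial £400 increments; reduction = 26 × £80 = £2,080, leaving £800.
Health Coverage Credit: £184,800 is at or below the £276,300 threshold, so the full £6,900 applies.
Elderly Relief Credit: £184,800 is below the £294,000 cutoff, so the full £6,575 applies.
Total: £13,625 + £800 + £6,900 + £6,575 = £27,900.

£27,900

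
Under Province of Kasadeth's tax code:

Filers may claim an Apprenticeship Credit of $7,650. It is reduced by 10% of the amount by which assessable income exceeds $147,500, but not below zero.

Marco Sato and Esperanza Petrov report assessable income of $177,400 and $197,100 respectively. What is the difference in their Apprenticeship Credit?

$1,970

Marco ($177,400): Apprenticeship Credit: 10% of the $29,900 excess over $147,500 is $2,990; credit = $7,650 − $2,990 = $4,660.
Esperanza ($197,100): Apprenticeship Credit: 10% of the $49,600 excess over $147,500 is $4,960; credit = $7,650 − $4,960 = $2,690.
Difference: |$4,660 − $2,690| = $1,970.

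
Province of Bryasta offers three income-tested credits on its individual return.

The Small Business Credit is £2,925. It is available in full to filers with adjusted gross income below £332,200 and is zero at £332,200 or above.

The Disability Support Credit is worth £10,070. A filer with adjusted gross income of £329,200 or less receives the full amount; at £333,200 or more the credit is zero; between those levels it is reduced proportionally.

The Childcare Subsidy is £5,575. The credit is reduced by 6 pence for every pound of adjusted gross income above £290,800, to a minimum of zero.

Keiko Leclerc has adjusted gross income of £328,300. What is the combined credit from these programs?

£16,320

Small Business Credit: £328,300 is below the £332,200 cutoff, so the full £2,925 applies.
Disability Support Credit: £328,300 is at or below the £329,200 threshold, so the full £10,070 applies.
Childcare Subsidy: 6% of the £37,500 excess over £290,800 is £2,250; credit = £5,575 − £2,250 = £3,325.
Total: £2,925 + £10,070 + £3,325 = £16,320.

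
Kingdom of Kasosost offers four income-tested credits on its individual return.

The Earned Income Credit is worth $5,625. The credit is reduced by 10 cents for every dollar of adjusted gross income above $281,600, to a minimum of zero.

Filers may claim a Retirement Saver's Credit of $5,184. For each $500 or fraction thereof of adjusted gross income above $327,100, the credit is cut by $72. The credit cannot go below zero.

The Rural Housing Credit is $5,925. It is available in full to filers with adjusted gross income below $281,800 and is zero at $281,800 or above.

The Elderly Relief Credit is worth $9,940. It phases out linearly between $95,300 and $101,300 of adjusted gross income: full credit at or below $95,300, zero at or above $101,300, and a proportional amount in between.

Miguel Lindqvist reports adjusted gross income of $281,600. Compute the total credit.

$16,734

Earned Income Credit: $281,600 is at or below the $281,600 threshold, so the full $5,625 applies.
Retirement Saver's Credit: $281,600 is at or below the $327,100 threshold, so the full $5,184 applies.
Rural Housing Credit: $281,600 is below the $281,800 cutoff, so the full $5,925 applies.
Elderly Relief Credit: $281,600 is at or above $101,300, so the credit is $0.
Total: $5,625 + $5,184 + $5,925 + $0 = $16,734.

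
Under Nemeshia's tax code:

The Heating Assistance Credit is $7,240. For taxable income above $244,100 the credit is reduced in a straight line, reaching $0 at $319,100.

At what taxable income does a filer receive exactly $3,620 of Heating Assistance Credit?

$3,620 is 3,620/7,240 of the full $7,240, so 3,620/7,240 of the $75,000 range has been used: income = $244,100 + $75,000 × 3,620/7,240 = $281,600.

$281,600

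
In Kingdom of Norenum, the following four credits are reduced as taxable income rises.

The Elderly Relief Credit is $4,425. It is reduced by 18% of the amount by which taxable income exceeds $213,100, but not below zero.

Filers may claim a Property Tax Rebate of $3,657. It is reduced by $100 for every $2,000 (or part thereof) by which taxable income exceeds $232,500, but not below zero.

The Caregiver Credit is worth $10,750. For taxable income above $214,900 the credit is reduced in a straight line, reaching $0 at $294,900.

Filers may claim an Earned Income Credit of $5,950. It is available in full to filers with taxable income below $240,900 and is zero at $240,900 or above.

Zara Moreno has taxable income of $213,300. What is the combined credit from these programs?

Elderly Relief Credit: 18% of the $200 excess over $213,100 is $36; credit = $4,425 − $36 = $4,389.
Property Tax Rebate: $213,300 is at or below the $232,500 threshold, so the full $3,657 applies.
Caregiver Credit: $213,300 is at or below the $214,900 threshold, so the full $10,750 applies.
Earned Income Credit: $213,300 is below the $240,900 cutoff, so the full $5,950 applies.
Total: $4,389 + $3,657 + $10,750 + $5,950 = $24,746.

$24,746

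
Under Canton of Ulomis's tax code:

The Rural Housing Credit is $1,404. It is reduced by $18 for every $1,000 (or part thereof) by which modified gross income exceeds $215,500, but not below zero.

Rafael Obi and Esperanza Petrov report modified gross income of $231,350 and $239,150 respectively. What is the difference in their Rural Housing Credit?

Rafael ($231,350): Rural Housing Credit: income exceeds $215,500 by $15,850, which is 16 full-or-partial $1,000 increments; reduction = 16 × $18 = $288, leaving $1,116.
Esperanza ($239,150): Rural Housing Credit: income exceeds $215,500 by $23,650, which is 24 full-or-partial $1,000 increments; reduction = 24 × $18 = $432, leaving $972.
Difference: |$1,116 − $972| = $144.

$144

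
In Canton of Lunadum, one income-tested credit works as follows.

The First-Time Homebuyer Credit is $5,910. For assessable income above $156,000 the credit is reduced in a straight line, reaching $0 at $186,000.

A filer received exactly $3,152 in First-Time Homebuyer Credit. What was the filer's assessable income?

$170,000

$3,152 is 3,152/5,910 of the full $5,910, so 2,758/5,910 of the $30,000 range has been used: income = $156,000 + $30,000 × 2,758/5,910 = $170,000.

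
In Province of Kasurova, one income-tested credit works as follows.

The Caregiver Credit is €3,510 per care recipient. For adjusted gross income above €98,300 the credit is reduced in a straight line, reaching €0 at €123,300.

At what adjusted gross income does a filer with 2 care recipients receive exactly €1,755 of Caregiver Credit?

€117,050

Full credit = 2 × €3,510 = €7,020.
€1,755 is 1,755/7,020 of the full €7,020, so 5,265/7,020 of the €25,000 range has been used: income = €98,300 + €25,000 × 5,265/7,020 = €117,050.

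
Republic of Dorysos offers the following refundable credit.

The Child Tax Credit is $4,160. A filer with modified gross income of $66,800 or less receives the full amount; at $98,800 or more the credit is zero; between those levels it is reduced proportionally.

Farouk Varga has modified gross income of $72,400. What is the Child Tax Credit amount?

Child Tax Credit: $72,400 is $5,600 into a $32,000 phase-out range, leaving 26,400/32,000 of the credit: $4,160 × 26,400/32,000 = $3,432.

$3,432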